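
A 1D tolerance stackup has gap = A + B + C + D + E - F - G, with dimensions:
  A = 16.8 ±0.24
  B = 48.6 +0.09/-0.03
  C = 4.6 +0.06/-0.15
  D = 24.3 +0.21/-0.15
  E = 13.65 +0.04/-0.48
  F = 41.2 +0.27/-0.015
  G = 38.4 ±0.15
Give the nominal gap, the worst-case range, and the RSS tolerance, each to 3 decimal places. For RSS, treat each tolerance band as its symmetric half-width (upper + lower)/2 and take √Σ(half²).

nominal=28.350 wc=[26.880,29.155] rss=0.464

Stack each dimension's contribution:
  +A: nom +16.800 → Σnom=16.800; wc +0.240/-0.240 → slack +0.240/-0.240; half-tol=0.240, Σhalf²=0.057600
  +B: nom +48.600 → Σnom=65.400; wc +0.090/-0.030 → slack +0.330/-0.270; half-tol=0.060, Σhalf²=0.061200
  +C: nom +4.600 → Σnom=70.000; wc +0.060/-0.150 → slack +0.390/-0.420; half-tol=0.105, Σhalf²=0.072225
  +D: nom +24.300 → Σnom=94.300; wc +0.210/-0.150 → slack +0.600/-0.570; half-tol=0.180, Σhalf²=0.104625
  +E: nom +13.650 → Σnom=107.950; wc +0.040/-0.480 → slack +0.640/-1.050; half-tol=0.260, Σhalf²=0.172225
  -F: nom -41.200 → Σnom=66.750; wc +0.015/-0.270 → slack +0.655/-1.320; half-tol=0.143, Σhalf²=0.192531
  -G: nom -38.400 → Σnom=28.350; wc +0.150/-0.150 → slack +0.805/-1.470; half-tol=0.150, Σhalf²=0.215031
Nominal = 28.350. Worst-case = [28.350 - 1.470, 28.350 + 0.805] = [26.880, 29.155]. RSS = √0.215031 = 0.464.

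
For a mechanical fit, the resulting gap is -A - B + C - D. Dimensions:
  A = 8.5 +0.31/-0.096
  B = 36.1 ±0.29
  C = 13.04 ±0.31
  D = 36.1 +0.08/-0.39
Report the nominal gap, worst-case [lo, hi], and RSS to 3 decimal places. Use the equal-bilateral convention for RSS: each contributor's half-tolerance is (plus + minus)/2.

Stack each dimension's contribution:
  -A: nom -8.500 → Σnom=-8.500; wc +0.096/-0.310 → slack +0.096/-0.310; half-tol=0.203, Σhalf²=0.041209
  -B: nom -36.100 → Σnom=-44.600; wc +0.290/-0.290 → slack +0.386/-0.600; half-tol=0.290, Σhalf²=0.125309
  +C: nom +13.040 → Σnom=-31.560; wc +0.310/-0.310 → slack +0.696/-0.910; half-tol=0.310, Σhalf²=0.221409
  -D: nom -36.100 → Σnom=-67.660; wc +0.390/-0.080 → slack +1.086/-0.990; half-tol=0.235, Σhalf²=0.276634
Nominal = -67.660. Worst-case = [-67.660 - 0.990, -67.660 + 1.086] = [-68.650, -66.574]. RSS = √0.276634 = 0.526.

nominal=-67.660 wc=[-68.650,-66.574] rss=0.526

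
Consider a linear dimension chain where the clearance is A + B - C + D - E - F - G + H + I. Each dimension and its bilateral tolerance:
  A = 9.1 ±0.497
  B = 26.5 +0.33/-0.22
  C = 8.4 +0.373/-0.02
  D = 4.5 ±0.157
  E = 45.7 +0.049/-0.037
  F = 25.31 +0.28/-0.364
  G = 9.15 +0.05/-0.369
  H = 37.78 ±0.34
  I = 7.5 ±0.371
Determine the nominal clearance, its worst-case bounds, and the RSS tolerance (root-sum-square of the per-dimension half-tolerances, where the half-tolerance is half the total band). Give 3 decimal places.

nominal=-3.180 wc=[-5.517,-0.695] rss=0.888

Stack each dimension's contribution:
  +A: nom +9.100 → Σnom=9.100; wc +0.497/-0.497 → slack +0.497/-0.497; half-tol=0.497, Σhalf²=0.247009
  +B: nom +26.500 → Σnom=35.600; wc +0.330/-0.220 → slack +0.827/-0.717; half-tol=0.275, Σhalf²=0.322634
  -C: nom -8.400 → Σnom=27.200; wc +0.020/-0.373 → slack +0.847/-1.090; half-tol=0.197, Σhalf²=0.361246
  +D: nom +4.500 → Σnom=31.700; wc +0.157/-0.157 → slack +1.004/-1.247; half-tol=0.157, Σhalf²=0.385895
  -E: nom -45.700 → Σnom=-14.000; wc +0.037/-0.049 → slack +1.041/-1.296; half-tol=0.043, Σhalf²=0.387744
  -F: nom -25.310 → Σnom=-39.310; wc +0.364/-0.280 → slack +1.405/-1.576; half-tol=0.322, Σhalf²=0.491428
  -G: nom -9.150 → Σnom=-48.460; wc +0.369/-0.050 → slack +1.774/-1.626; half-tol=0.209, Σhalf²=0.535319
  +H: nom +37.780 → Σnom=-10.680; wc +0.340/-0.340 → slack +2.114/-1.966; half-tol=0.340, Σhalf²=0.650919
  +I: nom +7.500 → Σnom=-3.180; wc +0.371/-0.371 → slack +2.485/-2.337; half-tol=0.371, Σhalf²=0.788560
Nominal = -3.180. Worst-case = [-3.180 - 2.337, -3.180 + 2.485] = [-5.517, -0.695]. RSS = √0.788560 = 0.888.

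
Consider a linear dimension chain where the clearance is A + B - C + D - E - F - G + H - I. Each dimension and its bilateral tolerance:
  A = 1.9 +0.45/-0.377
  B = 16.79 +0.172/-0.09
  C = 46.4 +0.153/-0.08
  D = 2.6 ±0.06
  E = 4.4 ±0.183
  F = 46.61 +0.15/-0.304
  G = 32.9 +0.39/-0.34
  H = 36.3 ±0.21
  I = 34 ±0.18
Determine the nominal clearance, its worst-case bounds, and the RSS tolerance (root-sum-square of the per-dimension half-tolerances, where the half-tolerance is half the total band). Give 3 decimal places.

Stack each dimension's contribution:
  +A: nom +1.900 → Σnom=1.900; wc +0.450/-0.377 → slack +0.450/-0.377; half-tol=0.413, Σhalf²=0.170982
  +B: nom +16.790 → Σnom=18.690; wc +0.172/-0.090 → slack +0.622/-0.467; half-tol=0.131, Σhalf²=0.188143
  -C: nom -46.400 → Σnom=-27.710; wc +0.080/-0.153 → slack +0.702/-0.620; half-tol=0.116, Σhalf²=0.201715
  +D: nom +2.600 → Σnom=-25.110; wc +0.060/-0.060 → slack +0.762/-0.680; half-tol=0.060, Σhalf²=0.205315
  -E: nom -4.400 → Σnom=-29.510; wc +0.183/-0.183 → slack +0.945/-0.863; half-tol=0.183, Σhalf²=0.238804
  -F: nom -46.610 → Σnom=-76.120; wc +0.304/-0.150 → slack +1.249/-1.013; half-tol=0.227, Σhalf²=0.290333
  -G: nom -32.900 → Σnom=-109.020; wc +0.340/-0.390 → slack +1.589/-1.403; half-tol=0.365, Σhalf²=0.423558
  +H: nom +36.300 → Σnom=-72.720; wc +0.210/-0.210 → slack +1.799/-1.613; half-tol=0.210, Σhalf²=0.467658
  -I: nom -34.000 → Σnom=-106.720; wc +0.180/-0.180 → slack +1.979/-1.793; half-tol=0.180, Σhalf²=0.500058
Nominal = -106.720. Worst-case = [-106.720 - 1.793, -106.720 + 1.979] = [-108.513, -104.741]. RSS = √0.500058 = 0.707.

nominal=-106.720 wc=[-108.513,-104.741] rss=0.707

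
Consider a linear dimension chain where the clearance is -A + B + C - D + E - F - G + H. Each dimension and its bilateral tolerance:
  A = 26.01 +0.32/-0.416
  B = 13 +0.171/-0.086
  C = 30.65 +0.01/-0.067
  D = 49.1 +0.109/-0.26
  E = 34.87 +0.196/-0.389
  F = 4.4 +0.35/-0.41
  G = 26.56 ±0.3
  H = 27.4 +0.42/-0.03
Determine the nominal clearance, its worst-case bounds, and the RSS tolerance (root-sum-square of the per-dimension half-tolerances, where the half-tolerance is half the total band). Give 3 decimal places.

nominal=-0.150 wc=[-1.801,2.033] rss=0.747

Stack each dimension's contribution:
  -A: nom -26.010 → Σnom=-26.010; wc +0.416/-0.320 → slack +0.416/-0.320; half-tol=0.368, Σhalf²=0.135424
  +B: nom +13.000 → Σnom=-13.010; wc +0.171/-0.086 → slack +0.587/-0.406; half-tol=0.129, Σhalf²=0.151936
  +C: nom +30.650 → Σnom=17.640; wc +0.010/-0.067 → slack +0.597/-0.473; half-tol=0.038, Σhalf²=0.153418
  -D: nom -49.100 → Σnom=-31.460; wc +0.260/-0.109 → slack +0.857/-0.582; half-tol=0.184, Σhalf²=0.187459
  +E: nom +34.870 → Σnom=3.410; wc +0.196/-0.389 → slack +1.053/-0.971; half-tol=0.292, Σhalf²=0.273015
  -F: nom -4.400 → Σnom=-0.990; wc +0.410/-0.350 → slack +1.463/-1.321; half-tol=0.380, Σhalf²=0.417415
  -G: nom -26.560 → Σnom=-27.550; wc +0.300/-0.300 → slack +1.763/-1.621; half-tol=0.300, Σhalf²=0.507415
  +H: nom +27.400 → Σnom=-0.150; wc +0.420/-0.030 → slack +2.183/-1.651; half-tol=0.225, Σhalf²=0.558040
Nominal = -0.150. Worst-case = [-0.150 - 1.651, -0.150 + 2.183] = [-1.801, 2.033]. RSS = √0.558040 = 0.747.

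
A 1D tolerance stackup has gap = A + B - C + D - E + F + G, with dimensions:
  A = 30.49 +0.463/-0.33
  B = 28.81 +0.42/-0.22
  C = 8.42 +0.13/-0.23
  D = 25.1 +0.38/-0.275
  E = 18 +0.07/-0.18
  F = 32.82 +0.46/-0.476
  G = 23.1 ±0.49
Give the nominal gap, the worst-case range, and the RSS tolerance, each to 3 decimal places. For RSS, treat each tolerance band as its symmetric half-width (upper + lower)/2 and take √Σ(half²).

Stack each dimension's contribution:
  +A: nom +30.490 → Σnom=30.490; wc +0.463/-0.330 → slack +0.463/-0.330; half-tol=0.397, Σhalf²=0.157212
  +B: nom +28.810 → Σnom=59.300; wc +0.420/-0.220 → slack +0.883/-0.550; half-tol=0.320, Σhalf²=0.259612
  -C: nom -8.420 → Σnom=50.880; wc +0.230/-0.130 → slack +1.113/-0.680; half-tol=0.180, Σhalf²=0.292012
  +D: nom +25.100 → Σnom=75.980; wc +0.380/-0.275 → slack +1.493/-0.955; half-tol=0.328, Σhalf²=0.399269
  -E: nom -18.000 → Σnom=57.980; wc +0.180/-0.070 → slack +1.673/-1.025; half-tol=0.125, Σhalf²=0.414894
  +F: nom +32.820 → Σnom=90.800; wc +0.460/-0.476 → slack +2.133/-1.501; half-tol=0.468, Σhalf²=0.633918
  +G: nom +23.100 → Σnom=113.900; wc +0.490/-0.490 → slack +2.623/-1.991; half-tol=0.490, Σhalf²=0.874018
Nominal = 113.900. Worst-case = [113.900 - 1.991, 113.900 + 2.623] = [111.909, 116.523]. RSS = √0.874018 = 0.935.

nominal=113.900 wc=[111.909,116.523] rss=0.935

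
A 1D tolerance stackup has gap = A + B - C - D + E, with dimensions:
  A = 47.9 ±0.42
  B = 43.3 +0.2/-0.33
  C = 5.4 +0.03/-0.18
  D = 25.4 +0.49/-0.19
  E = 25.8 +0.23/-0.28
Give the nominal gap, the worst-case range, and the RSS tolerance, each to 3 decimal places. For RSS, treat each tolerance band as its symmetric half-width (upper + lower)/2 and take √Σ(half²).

nominal=86.200 wc=[84.650,87.420] rss=0.662

Stack each dimension's contribution:
  +A: nom +47.900 → Σnom=47.900; wc +0.420/-0.420 → slack +0.420/-0.420; half-tol=0.420, Σhalf²=0.176400
  +B: nom +43.300 → Σnom=91.200; wc +0.200/-0.330 → slack +0.620/-0.750; half-tol=0.265, Σhalf²=0.246625
  -C: nom -5.400 → Σnom=85.800; wc +0.180/-0.030 → slack +0.800/-0.780; half-tol=0.105, Σhalf²=0.257650
  -D: nom -25.400 → Σnom=60.400; wc +0.190/-0.490 → slack +0.990/-1.270; half-tol=0.340, Σhalf²=0.373250
  +E: nom +25.800 → Σnom=86.200; wc +0.230/-0.280 → slack +1.220/-1.550; half-tol=0.255, Σhalf²=0.438275
Nominal = 86.200. Worst-case = [86.200 - 1.550, 86.200 + 1.220] = [84.650, 87.420]. RSS = √0.438275 = 0.662.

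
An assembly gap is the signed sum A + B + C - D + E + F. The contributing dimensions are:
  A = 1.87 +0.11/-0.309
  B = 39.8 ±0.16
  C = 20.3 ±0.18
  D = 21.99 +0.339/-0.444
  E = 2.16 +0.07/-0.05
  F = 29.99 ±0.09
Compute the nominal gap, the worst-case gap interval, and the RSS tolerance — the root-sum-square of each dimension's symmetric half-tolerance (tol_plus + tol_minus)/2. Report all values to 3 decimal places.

nominal=72.130 wc=[71.002,73.184] rss=0.517

Stack each dimension's contribution:
  +A: nom +1.870 → Σnom=1.870; wc +0.110/-0.309 → slack +0.110/-0.309; half-tol=0.209, Σhalf²=0.043890
  +B: nom +39.800 → Σnom=41.670; wc +0.160/-0.160 → slack +0.270/-0.469; half-tol=0.160, Σhalf²=0.069490
  +C: nom +20.300 → Σnom=61.970; wc +0.180/-0.180 → slack +0.450/-0.649; half-tol=0.180, Σhalf²=0.101890
  -D: nom -21.990 → Σnom=39.980; wc +0.444/-0.339 → slack +0.894/-0.988; half-tol=0.392, Σhalf²=0.255163
  +E: nom +2.160 → Σnom=42.140; wc +0.070/-0.050 → slack +0.964/-1.038; half-tol=0.060, Σhalf²=0.258763
  +F: nom +29.990 → Σnom=72.130; wc +0.090/-0.090 → slack +1.054/-1.128; half-tol=0.090, Σhalf²=0.266863
Nominal = 72.130. Worst-case = [72.130 - 1.128, 72.130 + 1.054] = [71.002, 73.184]. RSS = √0.266863 = 0.517.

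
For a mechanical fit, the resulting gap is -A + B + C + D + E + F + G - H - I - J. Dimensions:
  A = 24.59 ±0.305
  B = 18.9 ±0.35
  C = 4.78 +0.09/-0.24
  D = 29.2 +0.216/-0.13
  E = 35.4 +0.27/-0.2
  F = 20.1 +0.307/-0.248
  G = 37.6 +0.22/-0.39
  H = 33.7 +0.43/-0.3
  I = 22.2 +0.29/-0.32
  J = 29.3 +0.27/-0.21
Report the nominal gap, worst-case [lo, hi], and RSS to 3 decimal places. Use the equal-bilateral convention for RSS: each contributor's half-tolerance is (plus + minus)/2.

Stack each dimension's contribution:
  -A: nom -24.590 → Σnom=-24.590; wc +0.305/-0.305 → slack +0.305/-0.305; half-tol=0.305, Σhalf²=0.093025
  +B: nom +18.900 → Σnom=-5.690; wc +0.350/-0.350 → slack +0.655/-0.655; half-tol=0.350, Σhalf²=0.215525
  +C: nom +4.780 → Σnom=-0.910; wc +0.090/-0.240 → slack +0.745/-0.895; half-tol=0.165, Σhalf²=0.242750
  +D: nom +29.200 → Σnom=28.290; wc +0.216/-0.130 → slack +0.961/-1.025; half-tol=0.173, Σhalf²=0.272679
  +E: nom +35.400 → Σnom=63.690; wc +0.270/-0.200 → slack +1.231/-1.225; half-tol=0.235, Σhalf²=0.327904
  +F: nom +20.100 → Σnom=83.790; wc +0.307/-0.248 → slack +1.538/-1.473; half-tol=0.277, Σhalf²=0.404910
  +G: nom +37.600 → Σnom=121.390; wc +0.220/-0.390 → slack +1.758/-1.863; half-tol=0.305, Σhalf²=0.497935
  -H: nom -33.700 → Σnom=87.690; wc +0.300/-0.430 → slack +2.058/-2.293; half-tol=0.365, Σhalf²=0.631160
  -I: nom -22.200 → Σnom=65.490; wc +0.320/-0.290 → slack +2.378/-2.583; half-tol=0.305, Σhalf²=0.724185
  -J: nom -29.300 → Σnom=36.190; wc +0.210/-0.270 → slack +2.588/-2.853; half-tol=0.240, Σhalf²=0.781785
Nominal = 36.190. Worst-case = [36.190 - 2.853, 36.190 + 2.588] = [33.337, 38.778]. RSS = √0.781785 = 0.884.

nominal=36.190 wc=[33.337,38.778] rss=0.884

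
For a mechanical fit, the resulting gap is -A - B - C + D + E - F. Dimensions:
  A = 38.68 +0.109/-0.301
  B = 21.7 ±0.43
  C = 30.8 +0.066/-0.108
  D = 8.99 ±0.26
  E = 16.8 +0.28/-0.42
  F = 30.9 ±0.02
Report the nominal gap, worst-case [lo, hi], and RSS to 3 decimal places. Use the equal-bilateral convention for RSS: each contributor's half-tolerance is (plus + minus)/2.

Stack each dimension's contribution:
  -A: nom -38.680 → Σnom=-38.680; wc +0.301/-0.109 → slack +0.301/-0.109; half-tol=0.205, Σhalf²=0.042025
  -B: nom -21.700 → Σnom=-60.380; wc +0.430/-0.430 → slack +0.731/-0.539; half-tol=0.430, Σhalf²=0.226925
  -C: nom -30.800 → Σnom=-91.180; wc +0.108/-0.066 → slack +0.839/-0.605; half-tol=0.087, Σhalf²=0.234494
  +D: nom +8.990 → Σnom=-82.190; wc +0.260/-0.260 → slack +1.099/-0.865; half-tol=0.260, Σhalf²=0.302094
  +E: nom +16.800 → Σnom=-65.390; wc +0.280/-0.420 → slack +1.379/-1.285; half-tol=0.350, Σhalf²=0.424594
  -F: nom -30.900 → Σnom=-96.290; wc +0.020/-0.020 → slack +1.399/-1.305; half-tol=0.020, Σhalf²=0.424994
Nominal = -96.290. Worst-case = [-96.290 - 1.305, -96.290 + 1.399] = [-97.595, -94.891]. RSS = √0.424994 = 0.652.

nominal=-96.290 wc=[-97.595,-94.891] rss=0.652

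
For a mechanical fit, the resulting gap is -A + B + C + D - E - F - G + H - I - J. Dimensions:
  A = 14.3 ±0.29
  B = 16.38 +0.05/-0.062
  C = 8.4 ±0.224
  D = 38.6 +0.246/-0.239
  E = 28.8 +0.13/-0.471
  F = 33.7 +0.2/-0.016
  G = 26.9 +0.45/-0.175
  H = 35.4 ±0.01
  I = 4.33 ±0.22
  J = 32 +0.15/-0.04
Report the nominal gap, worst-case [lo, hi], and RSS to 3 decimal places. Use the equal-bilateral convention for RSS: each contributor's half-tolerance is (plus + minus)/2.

nominal=-41.250 wc=[-43.225,-39.508] rss=0.673

Stack each dimension's contribution:
  -A: nom -14.300 → Σnom=-14.300; wc +0.290/-0.290 → slack +0.290/-0.290; half-tol=0.290, Σhalf²=0.084100
  +B: nom +16.380 → Σnom=2.080; wc +0.050/-0.062 → slack +0.340/-0.352; half-tol=0.056, Σhalf²=0.087236
  +C: nom +8.400 → Σnom=10.480; wc +0.224/-0.224 → slack +0.564/-0.576; half-tol=0.224, Σhalf²=0.137412
  +D: nom +38.600 → Σnom=49.080; wc +0.246/-0.239 → slack +0.810/-0.815; half-tol=0.242, Σhalf²=0.196218
  -E: nom -28.800 → Σnom=20.280; wc +0.471/-0.130 → slack +1.281/-0.945; half-tol=0.300, Σhalf²=0.286519
  -F: nom -33.700 → Σnom=-13.420; wc +0.016/-0.200 → slack +1.297/-1.145; half-tol=0.108, Σhalf²=0.298183
  -G: nom -26.900 → Σnom=-40.320; wc +0.175/-0.450 → slack +1.472/-1.595; half-tol=0.312, Σhalf²=0.395839
  +H: nom +35.400 → Σnom=-4.920; wc +0.010/-0.010 → slack +1.482/-1.605; half-tol=0.010, Σhalf²=0.395939
  -I: nom -4.330 → Σnom=-9.250; wc +0.220/-0.220 → slack +1.702/-1.825; half-tol=0.220, Σhalf²=0.444339
  -J: nom -32.000 → Σnom=-41.250; wc +0.040/-0.150 → slack +1.742/-1.975; half-tol=0.095, Σhalf²=0.453364
Nominal = -41.250. Worst-case = [-41.250 - 1.975, -41.250 + 1.742] = [-43.225, -39.508]. RSS = √0.453364 = 0.673.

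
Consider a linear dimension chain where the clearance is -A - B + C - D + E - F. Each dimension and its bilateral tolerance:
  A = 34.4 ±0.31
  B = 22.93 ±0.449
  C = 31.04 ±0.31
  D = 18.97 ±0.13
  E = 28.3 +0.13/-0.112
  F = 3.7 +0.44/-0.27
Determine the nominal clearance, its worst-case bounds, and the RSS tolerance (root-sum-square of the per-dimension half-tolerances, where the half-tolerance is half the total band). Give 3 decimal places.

Stack each dimension's contribution:
  -A: nom -34.400 → Σnom=-34.400; wc +0.310/-0.310 → slack +0.310/-0.310; half-tol=0.310, Σhalf²=0.096100
  -B: nom -22.930 → Σnom=-57.330; wc +0.449/-0.449 → slack +0.759/-0.759; half-tol=0.449, Σhalf²=0.297701
  +C: nom +31.040 → Σnom=-26.290; wc +0.310/-0.310 → slack +1.069/-1.069; half-tol=0.310, Σhalf²=0.393801
  -D: nom -18.970 → Σnom=-45.260; wc +0.130/-0.130 → slack +1.199/-1.199; half-tol=0.130, Σhalf²=0.410701
  +E: nom +28.300 → Σnom=-16.960; wc +0.130/-0.112 → slack +1.329/-1.311; half-tol=0.121, Σhalf²=0.425342
  -F: nom -3.700 → Σnom=-20.660; wc +0.270/-0.440 → slack +1.599/-1.751; half-tol=0.355, Σhalf²=0.551367
Nominal = -20.660. Worst-case = [-20.660 - 1.751, -20.660 + 1.599] = [-22.411, -19.061]. RSS = √0.551367 = 0.743.

nominal=-20.660 wc=[-22.411,-19.061] rss=0.743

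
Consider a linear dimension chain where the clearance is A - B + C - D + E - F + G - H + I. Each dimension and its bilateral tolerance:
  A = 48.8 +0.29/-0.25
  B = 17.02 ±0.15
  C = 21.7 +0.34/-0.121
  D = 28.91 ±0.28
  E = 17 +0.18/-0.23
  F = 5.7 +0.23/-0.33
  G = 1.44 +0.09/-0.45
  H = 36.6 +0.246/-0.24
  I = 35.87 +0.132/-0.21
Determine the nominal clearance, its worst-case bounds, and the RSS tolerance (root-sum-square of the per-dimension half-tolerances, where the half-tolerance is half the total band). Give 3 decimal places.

nominal=36.580 wc=[34.413,38.612] rss=0.713

Stack each dimension's contribution:
  +A: nom +48.800 → Σnom=48.800; wc +0.290/-0.250 → slack +0.290/-0.250; half-tol=0.270, Σhalf²=0.072900
  -B: nom -17.020 → Σnom=31.780; wc +0.150/-0.150 → slack +0.440/-0.400; half-tol=0.150, Σhalf²=0.095400
  +C: nom +21.700 → Σnom=53.480; wc +0.340/-0.121 → slack +0.780/-0.521; half-tol=0.231, Σhalf²=0.148530
  -D: nom -28.910 → Σnom=24.570; wc +0.280/-0.280 → slack +1.060/-0.801; half-tol=0.280, Σhalf²=0.226930
  +E: nom +17.000 → Σnom=41.570; wc +0.180/-0.230 → slack +1.240/-1.031; half-tol=0.205, Σhalf²=0.268955
  -F: nom -5.700 → Σnom=35.870; wc +0.330/-0.230 → slack +1.570/-1.261; half-tol=0.280, Σhalf²=0.347355
  +G: nom +1.440 → Σnom=37.310; wc +0.090/-0.450 → slack +1.660/-1.711; half-tol=0.270, Σhalf²=0.420255
  -H: nom -36.600 → Σnom=0.710; wc +0.240/-0.246 → slack +1.900/-1.957; half-tol=0.243, Σhalf²=0.479304
  +I: nom +35.870 → Σnom=36.580; wc +0.132/-0.210 → slack +2.032/-2.167; half-tol=0.171, Σhalf²=0.508545
Nominal = 36.580. Worst-case = [36.580 - 2.167, 36.580 + 2.032] = [34.413, 38.612]. RSS = √0.508545 = 0.713.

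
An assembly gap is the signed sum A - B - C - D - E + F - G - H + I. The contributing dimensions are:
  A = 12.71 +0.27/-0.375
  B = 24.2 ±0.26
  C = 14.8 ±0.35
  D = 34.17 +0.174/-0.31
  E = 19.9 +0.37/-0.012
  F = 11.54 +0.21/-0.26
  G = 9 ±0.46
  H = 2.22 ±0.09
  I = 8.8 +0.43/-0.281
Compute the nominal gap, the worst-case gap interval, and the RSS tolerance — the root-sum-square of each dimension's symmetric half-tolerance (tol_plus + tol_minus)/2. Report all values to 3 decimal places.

nominal=-71.240 wc=[-73.860,-68.848] rss=0.889

Stack each dimension's contribution:
  +A: nom +12.710 → Σnom=12.710; wc +0.270/-0.375 → slack +0.270/-0.375; half-tol=0.323, Σhalf²=0.104006
  -B: nom -24.200 → Σnom=-11.490; wc +0.260/-0.260 → slack +0.530/-0.635; half-tol=0.260, Σhalf²=0.171606
  -C: nom -14.800 → Σnom=-26.290; wc +0.350/-0.350 → slack +0.880/-0.985; half-tol=0.350, Σhalf²=0.294106
  -D: nom -34.170 → Σnom=-60.460; wc +0.310/-0.174 → slack +1.190/-1.159; half-tol=0.242, Σhalf²=0.352670
  -E: nom -19.900 → Σnom=-80.360; wc +0.012/-0.370 → slack +1.202/-1.529; half-tol=0.191, Σhalf²=0.389151
  +F: nom +11.540 → Σnom=-68.820; wc +0.210/-0.260 → slack +1.412/-1.789; half-tol=0.235, Σhalf²=0.444376
  -G: nom -9.000 → Σnom=-77.820; wc +0.460/-0.460 → slack +1.872/-2.249; half-tol=0.460, Σhalf²=0.655976
  -H: nom -2.220 → Σnom=-80.040; wc +0.090/-0.090 → slack +1.962/-2.339; half-tol=0.090, Σhalf²=0.664076
  +I: nom +8.800 → Σnom=-71.240; wc +0.430/-0.281 → slack +2.392/-2.620; half-tol=0.356, Σhalf²=0.790457
Nominal = -71.240. Worst-case = [-71.240 - 2.620, -71.240 + 2.392] = [-73.860, -68.848]. RSS = √0.790457 = 0.889.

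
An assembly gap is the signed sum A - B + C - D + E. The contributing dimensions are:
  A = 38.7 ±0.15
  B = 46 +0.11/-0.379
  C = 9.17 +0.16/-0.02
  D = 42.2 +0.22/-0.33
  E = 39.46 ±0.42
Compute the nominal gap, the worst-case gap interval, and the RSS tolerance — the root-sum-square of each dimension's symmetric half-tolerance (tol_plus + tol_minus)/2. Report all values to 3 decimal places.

nominal=-0.870 wc=[-1.790,0.569] rss=0.585

Stack each dimension's contribution:
  +A: nom +38.700 → Σnom=38.700; wc +0.150/-0.150 → slack +0.150/-0.150; half-tol=0.150, Σhalf²=0.022500
  -B: nom -46.000 → Σnom=-7.300; wc +0.379/-0.110 → slack +0.529/-0.260; half-tol=0.244, Σhalf²=0.082280
  +C: nom +9.170 → Σnom=1.870; wc +0.160/-0.020 → slack +0.689/-0.280; half-tol=0.090, Σhalf²=0.090380
  -D: nom -42.200 → Σnom=-40.330; wc +0.330/-0.220 → slack +1.019/-0.500; half-tol=0.275, Σhalf²=0.166005
  +E: nom +39.460 → Σnom=-0.870; wc +0.420/-0.420 → slack +1.439/-0.920; half-tol=0.420, Σhalf²=0.342405
Nominal = -0.870. Worst-case = [-0.870 - 0.920, -0.870 + 1.439] = [-1.790, 0.569]. RSS = √0.342405 = 0.585.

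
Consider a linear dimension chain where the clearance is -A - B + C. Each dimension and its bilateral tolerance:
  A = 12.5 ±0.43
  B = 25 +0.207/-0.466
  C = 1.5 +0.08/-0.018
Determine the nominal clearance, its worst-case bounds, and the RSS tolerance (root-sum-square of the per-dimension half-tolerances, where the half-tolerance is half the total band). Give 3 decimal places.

Stack each dimension's contribution:
  -A: nom -12.500 → Σnom=-12.500; wc +0.430/-0.430 → slack +0.430/-0.430; half-tol=0.430, Σhalf²=0.184900
  -B: nom -25.000 → Σnom=-37.500; wc +0.466/-0.207 → slack +0.896/-0.637; half-tol=0.337, Σhalf²=0.298132
  +C: nom +1.500 → Σnom=-36.000; wc +0.080/-0.018 → slack +0.976/-0.655; half-tol=0.049, Σhalf²=0.300533
Nominal = -36.000. Worst-case = [-36.000 - 0.655, -36.000 + 0.976] = [-36.655, -35.024]. RSS = √0.300533 = 0.548.

nominal=-36.000 wc=[-36.655,-35.024] rss=0.548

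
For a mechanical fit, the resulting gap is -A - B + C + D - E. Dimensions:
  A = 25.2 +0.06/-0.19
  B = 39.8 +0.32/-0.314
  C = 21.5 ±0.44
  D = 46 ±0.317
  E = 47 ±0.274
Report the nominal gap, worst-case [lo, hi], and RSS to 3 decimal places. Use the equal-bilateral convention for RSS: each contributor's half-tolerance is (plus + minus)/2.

nominal=-44.500 wc=[-45.911,-42.965] rss=0.697

Stack each dimension's contribution:
  -A: nom -25.200 → Σnom=-25.200; wc +0.190/-0.060 → slack +0.190/-0.060; half-tol=0.125, Σhalf²=0.015625
  -B: nom -39.800 → Σnom=-65.000; wc +0.314/-0.320 → slack +0.504/-0.380; half-tol=0.317, Σhalf²=0.116114
  +C: nom +21.500 → Σnom=-43.500; wc +0.440/-0.440 → slack +0.944/-0.820; half-tol=0.440, Σhalf²=0.309714
  +D: nom +46.000 → Σnom=2.500; wc +0.317/-0.317 → slack +1.261/-1.137; half-tol=0.317, Σhalf²=0.410203
  -E: nom -47.000 → Σnom=-44.500; wc +0.274/-0.274 → slack +1.535/-1.411; half-tol=0.274, Σhalf²=0.485279
Nominal = -44.500. Worst-case = [-44.500 - 1.411, -44.500 + 1.535] = [-45.911, -42.965]. RSS = √0.485279 = 0.697.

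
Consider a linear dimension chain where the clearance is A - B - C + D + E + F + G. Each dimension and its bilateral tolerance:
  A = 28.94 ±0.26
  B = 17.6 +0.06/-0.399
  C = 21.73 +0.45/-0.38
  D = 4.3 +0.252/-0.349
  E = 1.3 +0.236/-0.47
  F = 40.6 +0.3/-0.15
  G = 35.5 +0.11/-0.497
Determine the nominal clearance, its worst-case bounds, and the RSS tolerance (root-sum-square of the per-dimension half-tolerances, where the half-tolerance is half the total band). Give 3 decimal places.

nominal=71.310 wc=[69.074,73.247] rss=0.806

Stack each dimension's contribution:
  +A: nom +28.940 → Σnom=28.940; wc +0.260/-0.260 → slack +0.260/-0.260; half-tol=0.260, Σhalf²=0.067600
  -B: nom -17.600 → Σnom=11.340; wc +0.399/-0.060 → slack +0.659/-0.320; half-tol=0.230, Σhalf²=0.120270
  -C: nom -21.730 → Σnom=-10.390; wc +0.380/-0.450 → slack +1.039/-0.770; half-tol=0.415, Σhalf²=0.292495
  +D: nom +4.300 → Σnom=-6.090; wc +0.252/-0.349 → slack +1.291/-1.119; half-tol=0.300, Σhalf²=0.382796
  +E: nom +1.300 → Σnom=-4.790; wc +0.236/-0.470 → slack +1.527/-1.589; half-tol=0.353, Σhalf²=0.507405
  +F: nom +40.600 → Σnom=35.810; wc +0.300/-0.150 → slack +1.827/-1.739; half-tol=0.225, Σhalf²=0.558030
  +G: nom +35.500 → Σnom=71.310; wc +0.110/-0.497 → slack +1.937/-2.236; half-tol=0.303, Σhalf²=0.650142
Nominal = 71.310. Worst-case = [71.310 - 2.236, 71.310 + 1.937] = [69.074, 73.247]. RSS = √0.650142 = 0.806.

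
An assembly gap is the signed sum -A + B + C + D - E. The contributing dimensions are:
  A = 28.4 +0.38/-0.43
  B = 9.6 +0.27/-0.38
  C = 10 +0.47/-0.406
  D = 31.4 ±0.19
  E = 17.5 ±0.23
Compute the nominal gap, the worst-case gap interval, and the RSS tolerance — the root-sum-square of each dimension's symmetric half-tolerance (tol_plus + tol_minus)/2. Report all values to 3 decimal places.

nominal=5.100 wc=[3.514,6.690] rss=0.742

Stack each dimension's contribution:
  -A: nom -28.400 → Σnom=-28.400; wc +0.430/-0.380 → slack +0.430/-0.380; half-tol=0.405, Σhalf²=0.164025
  +B: nom +9.600 → Σnom=-18.800; wc +0.270/-0.380 → slack +0.700/-0.760; half-tol=0.325, Σhalf²=0.269650
  +C: nom +10.000 → Σnom=-8.800; wc +0.470/-0.406 → slack +1.170/-1.166; half-tol=0.438, Σhalf²=0.461494
  +D: nom +31.400 → Σnom=22.600; wc +0.190/-0.190 → slack +1.360/-1.356; half-tol=0.190, Σhalf²=0.497594
  -E: nom -17.500 → Σnom=5.100; wc +0.230/-0.230 → slack +1.590/-1.586; half-tol=0.230, Σhalf²=0.550494
Nominal = 5.100. Worst-case = [5.100 - 1.586, 5.100 + 1.590] = [3.514, 6.690]. RSS = √0.550494 = 0.742.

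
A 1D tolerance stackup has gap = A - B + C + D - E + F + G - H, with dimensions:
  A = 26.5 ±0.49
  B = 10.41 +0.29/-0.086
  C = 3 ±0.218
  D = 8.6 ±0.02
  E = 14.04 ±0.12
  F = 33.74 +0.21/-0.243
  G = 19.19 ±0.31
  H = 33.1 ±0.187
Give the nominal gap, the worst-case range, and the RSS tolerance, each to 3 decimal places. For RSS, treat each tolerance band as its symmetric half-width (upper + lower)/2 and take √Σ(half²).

nominal=33.480 wc=[31.602,35.121] rss=0.721

Stack each dimension's contribution:
  +A: nom +26.500 → Σnom=26.500; wc +0.490/-0.490 → slack +0.490/-0.490; half-tol=0.490, Σhalf²=0.240100
  -B: nom -10.410 → Σnom=16.090; wc +0.086/-0.290 → slack +0.576/-0.780; half-tol=0.188, Σhalf²=0.275444
  +C: nom +3.000 → Σnom=19.090; wc +0.218/-0.218 → slack +0.794/-0.998; half-tol=0.218, Σhalf²=0.322968
  +D: nom +8.600 → Σnom=27.690; wc +0.020/-0.020 → slack +0.814/-1.018; half-tol=0.020, Σhalf²=0.323368
  -E: nom -14.040 → Σnom=13.650; wc +0.120/-0.120 → slack +0.934/-1.138; half-tol=0.120, Σhalf²=0.337768
  +F: nom +33.740 → Σnom=47.390; wc +0.210/-0.243 → slack +1.144/-1.381; half-tol=0.226, Σhalf²=0.389070
  +G: nom +19.190 → Σnom=66.580; wc +0.310/-0.310 → slack +1.454/-1.691; half-tol=0.310, Σhalf²=0.485170
  -H: nom -33.100 → Σnom=33.480; wc +0.187/-0.187 → slack +1.641/-1.878; half-tol=0.187, Σhalf²=0.520139
Nominal = 33.480. Worst-case = [33.480 - 1.878, 33.480 + 1.641] = [31.602, 35.121]. RSS = √0.520139 = 0.721.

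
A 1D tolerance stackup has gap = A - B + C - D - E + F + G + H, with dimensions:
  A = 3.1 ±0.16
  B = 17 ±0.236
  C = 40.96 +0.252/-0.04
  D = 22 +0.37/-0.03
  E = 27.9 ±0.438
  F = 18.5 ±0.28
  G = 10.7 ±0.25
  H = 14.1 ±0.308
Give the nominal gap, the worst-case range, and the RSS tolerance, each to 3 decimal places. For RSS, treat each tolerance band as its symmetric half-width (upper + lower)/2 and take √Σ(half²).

nominal=20.460 wc=[18.378,22.414] rss=0.755

Stack each dimension's contribution:
  +A: nom +3.100 → Σnom=3.100; wc +0.160/-0.160 → slack +0.160/-0.160; half-tol=0.160, Σhalf²=0.025600
  -B: nom -17.000 → Σnom=-13.900; wc +0.236/-0.236 → slack +0.396/-0.396; half-tol=0.236, Σhalf²=0.081296
  +C: nom +40.960 → Σnom=27.060; wc +0.252/-0.040 → slack +0.648/-0.436; half-tol=0.146, Σhalf²=0.102612
  -D: nom -22.000 → Σnom=5.060; wc +0.030/-0.370 → slack +0.678/-0.806; half-tol=0.200, Σhalf²=0.142612
  -E: nom -27.900 → Σnom=-22.840; wc +0.438/-0.438 → slack +1.116/-1.244; half-tol=0.438, Σhalf²=0.334456
  +F: nom +18.500 → Σnom=-4.340; wc +0.280/-0.280 → slack +1.396/-1.524; half-tol=0.280, Σhalf²=0.412856
  +G: nom +10.700 → Σnom=6.360; wc +0.250/-0.250 → slack +1.646/-1.774; half-tol=0.250, Σhalf²=0.475356
  +H: nom +14.100 → Σnom=20.460; wc +0.308/-0.308 → slack +1.954/-2.082; half-tol=0.308, Σhalf²=0.570220
Nominal = 20.460. Worst-case = [20.460 - 2.082, 20.460 + 1.954] = [18.378, 22.414]. RSS = √0.570220 = 0.755.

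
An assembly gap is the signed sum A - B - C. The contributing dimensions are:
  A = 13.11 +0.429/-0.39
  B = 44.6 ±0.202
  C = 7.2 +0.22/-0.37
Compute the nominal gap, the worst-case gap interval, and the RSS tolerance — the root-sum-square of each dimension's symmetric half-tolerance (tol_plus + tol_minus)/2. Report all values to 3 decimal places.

nominal=-38.690 wc=[-39.502,-37.689] rss=0.544

Stack each dimension's contribution:
  +A: nom +13.110 → Σnom=13.110; wc +0.429/-0.390 → slack +0.429/-0.390; half-tol=0.409, Σhalf²=0.167690
  -B: nom -44.600 → Σnom=-31.490; wc +0.202/-0.202 → slack +0.631/-0.592; half-tol=0.202, Σhalf²=0.208494
  -C: nom -7.200 → Σnom=-38.690; wc +0.370/-0.220 → slack +1.001/-0.812; half-tol=0.295, Σhalf²=0.295519
Nominal = -38.690. Worst-case = [-38.690 - 0.812, -38.690 + 1.001] = [-39.502, -37.689]. RSS = √0.295519 = 0.544.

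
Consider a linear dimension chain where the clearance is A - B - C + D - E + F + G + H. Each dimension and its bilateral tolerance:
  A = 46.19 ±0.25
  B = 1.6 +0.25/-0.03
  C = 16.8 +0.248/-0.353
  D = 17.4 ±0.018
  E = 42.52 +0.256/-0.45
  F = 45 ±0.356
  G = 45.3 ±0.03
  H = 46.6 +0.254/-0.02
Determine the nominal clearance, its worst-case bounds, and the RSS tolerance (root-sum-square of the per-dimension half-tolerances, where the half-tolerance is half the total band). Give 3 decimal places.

Stack each dimension's contribution:
  +A: nom +46.190 → Σnom=46.190; wc +0.250/-0.250 → slack +0.250/-0.250; half-tol=0.250, Σhalf²=0.062500
  -B: nom -1.600 → Σnom=44.590; wc +0.030/-0.250 → slack +0.280/-0.500; half-tol=0.140, Σhalf²=0.082100
  -C: nom -16.800 → Σnom=27.790; wc +0.353/-0.248 → slack +0.633/-0.748; half-tol=0.300, Σhalf²=0.172400
  +D: nom +17.400 → Σnom=45.190; wc +0.018/-0.018 → slack +0.651/-0.766; half-tol=0.018, Σhalf²=0.172724
  -E: nom -42.520 → Σnom=2.670; wc +0.450/-0.256 → slack +1.101/-1.022; half-tol=0.353, Σhalf²=0.297333
  +F: nom +45.000 → Σnom=47.670; wc +0.356/-0.356 → slack +1.457/-1.378; half-tol=0.356, Σhalf²=0.424069
  +G: nom +45.300 → Σnom=92.970; wc +0.030/-0.030 → slack +1.487/-1.408; half-tol=0.030, Σhalf²=0.424969
  +H: nom +46.600 → Σnom=139.570; wc +0.254/-0.020 → slack +1.741/-1.428; half-tol=0.137, Σhalf²=0.443738
Nominal = 139.570. Worst-case = [139.570 - 1.428, 139.570 + 1.741] = [138.142, 141.311]. RSS = √0.443738 = 0.666.

nominal=139.570 wc=[138.142,141.311] rss=0.666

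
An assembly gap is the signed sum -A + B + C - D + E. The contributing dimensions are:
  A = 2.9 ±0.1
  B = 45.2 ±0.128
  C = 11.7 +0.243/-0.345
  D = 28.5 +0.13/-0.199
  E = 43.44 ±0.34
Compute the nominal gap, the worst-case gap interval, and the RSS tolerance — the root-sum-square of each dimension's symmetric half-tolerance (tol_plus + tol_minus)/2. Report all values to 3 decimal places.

nominal=68.940 wc=[67.897,69.950] rss=0.505

Stack each dimension's contribution:
  -A: nom -2.900 → Σnom=-2.900; wc +0.100/-0.100 → slack +0.100/-0.100; half-tol=0.100, Σhalf²=0.010000
  +B: nom +45.200 → Σnom=42.300; wc +0.128/-0.128 → slack +0.228/-0.228; half-tol=0.128, Σhalf²=0.026384
  +C: nom +11.700 → Σnom=54.000; wc +0.243/-0.345 → slack +0.471/-0.573; half-tol=0.294, Σhalf²=0.112820
  -D: nom -28.500 → Σnom=25.500; wc +0.199/-0.130 → slack +0.670/-0.703; half-tol=0.165, Σhalf²=0.139880
  +E: nom +43.440 → Σnom=68.940; wc +0.340/-0.340 → slack +1.010/-1.043; half-tol=0.340, Σhalf²=0.255480
Nominal = 68.940. Worst-case = [68.940 - 1.043, 68.940 + 1.010] = [67.897, 69.950]. RSS = √0.255480 = 0.505.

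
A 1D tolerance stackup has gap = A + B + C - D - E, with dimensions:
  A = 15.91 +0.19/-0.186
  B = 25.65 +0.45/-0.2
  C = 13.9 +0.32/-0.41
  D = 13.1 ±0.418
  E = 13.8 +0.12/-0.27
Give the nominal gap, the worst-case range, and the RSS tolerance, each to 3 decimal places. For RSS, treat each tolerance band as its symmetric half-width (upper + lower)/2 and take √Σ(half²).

Stack each dimension's contribution:
  +A: nom +15.910 → Σnom=15.910; wc +0.190/-0.186 → slack +0.190/-0.186; half-tol=0.188, Σhalf²=0.035344
  +B: nom +25.650 → Σnom=41.560; wc +0.450/-0.200 → slack +0.640/-0.386; half-tol=0.325, Σhalf²=0.140969
  +C: nom +13.900 → Σnom=55.460; wc +0.320/-0.410 → slack +0.960/-0.796; half-tol=0.365, Σhalf²=0.274194
  -D: nom -13.100 → Σnom=42.360; wc +0.418/-0.418 → slack +1.378/-1.214; half-tol=0.418, Σhalf²=0.448918
  -E: nom -13.800 → Σnom=28.560; wc +0.270/-0.120 → slack +1.648/-1.334; half-tol=0.195, Σhalf²=0.486943
Nominal = 28.560. Worst-case = [28.560 - 1.334, 28.560 + 1.648] = [27.226, 30.208]. RSS = √0.486943 = 0.698.

nominal=28.560 wc=[27.226,30.208] rss=0.698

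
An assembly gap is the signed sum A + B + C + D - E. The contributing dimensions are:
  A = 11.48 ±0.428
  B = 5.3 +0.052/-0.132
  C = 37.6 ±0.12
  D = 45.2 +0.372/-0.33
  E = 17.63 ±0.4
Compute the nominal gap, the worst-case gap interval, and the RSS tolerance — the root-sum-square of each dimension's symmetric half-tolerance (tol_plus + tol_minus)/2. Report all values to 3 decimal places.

nominal=81.950 wc=[80.540,83.322] rss=0.699

Stack each dimension's contribution:
  +A: nom +11.480 → Σnom=11.480; wc +0.428/-0.428 → slack +0.428/-0.428; half-tol=0.428, Σhalf²=0.183184
  +B: nom +5.300 → Σnom=16.780; wc +0.052/-0.132 → slack +0.480/-0.560; half-tol=0.092, Σhalf²=0.191648
  +C: nom +37.600 → Σnom=54.380; wc +0.120/-0.120 → slack +0.600/-0.680; half-tol=0.120, Σhalf²=0.206048
  +D: nom +45.200 → Σnom=99.580; wc +0.372/-0.330 → slack +0.972/-1.010; half-tol=0.351, Σhalf²=0.329249
  -E: nom -17.630 → Σnom=81.950; wc +0.400/-0.400 → slack +1.372/-1.410; half-tol=0.400, Σhalf²=0.489249
Nominal = 81.950. Worst-case = [81.950 - 1.410, 81.950 + 1.372] = [80.540, 83.322]. RSS = √0.489249 = 0.699.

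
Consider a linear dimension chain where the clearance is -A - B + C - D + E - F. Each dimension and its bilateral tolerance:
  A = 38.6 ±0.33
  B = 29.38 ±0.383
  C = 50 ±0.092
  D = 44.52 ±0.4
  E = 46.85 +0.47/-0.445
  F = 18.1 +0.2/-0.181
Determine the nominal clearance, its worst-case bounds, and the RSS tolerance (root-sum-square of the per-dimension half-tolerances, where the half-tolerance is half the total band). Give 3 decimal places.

Stack each dimension's contribution:
  -A: nom -38.600 → Σnom=-38.600; wc +0.330/-0.330 → slack +0.330/-0.330; half-tol=0.330, Σhalf²=0.108900
  -B: nom -29.380 → Σnom=-67.980; wc +0.383/-0.383 → slack +0.713/-0.713; half-tol=0.383, Σhalf²=0.255589
  +C: nom +50.000 → Σnom=-17.980; wc +0.092/-0.092 → slack +0.805/-0.805; half-tol=0.092, Σhalf²=0.264053
  -D: nom -44.520 → Σnom=-62.500; wc +0.400/-0.400 → slack +1.205/-1.205; half-tol=0.400, Σhalf²=0.424053
  +E: nom +46.850 → Σnom=-15.650; wc +0.470/-0.445 → slack +1.675/-1.650; half-tol=0.458, Σhalf²=0.633359
  -F: nom -18.100 → Σnom=-33.750; wc +0.181/-0.200 → slack +1.856/-1.850; half-tol=0.191, Σhalf²=0.669650
Nominal = -33.750. Worst-case = [-33.750 - 1.850, -33.750 + 1.856] = [-35.600, -31.894]. RSS = √0.669650 = 0.818.

nominal=-33.750 wc=[-35.600,-31.894] rss=0.818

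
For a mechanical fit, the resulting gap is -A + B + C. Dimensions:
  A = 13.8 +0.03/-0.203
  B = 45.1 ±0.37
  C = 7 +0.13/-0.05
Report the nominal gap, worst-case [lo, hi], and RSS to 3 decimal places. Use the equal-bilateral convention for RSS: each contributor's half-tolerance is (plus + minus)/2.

Stack each dimension's contribution:
  -A: nom -13.800 → Σnom=-13.800; wc +0.203/-0.030 → slack +0.203/-0.030; half-tol=0.117, Σhalf²=0.013572
  +B: nom +45.100 → Σnom=31.300; wc +0.370/-0.370 → slack +0.573/-0.400; half-tol=0.370, Σhalf²=0.150472
  +C: nom +7.000 → Σnom=38.300; wc +0.130/-0.050 → slack +0.703/-0.450; half-tol=0.090, Σhalf²=0.158572
Nominal = 38.300. Worst-case = [38.300 - 0.450, 38.300 + 0.703] = [37.850, 39.003]. RSS = √0.158572 = 0.398.

nominal=38.300 wc=[37.850,39.003] rss=0.398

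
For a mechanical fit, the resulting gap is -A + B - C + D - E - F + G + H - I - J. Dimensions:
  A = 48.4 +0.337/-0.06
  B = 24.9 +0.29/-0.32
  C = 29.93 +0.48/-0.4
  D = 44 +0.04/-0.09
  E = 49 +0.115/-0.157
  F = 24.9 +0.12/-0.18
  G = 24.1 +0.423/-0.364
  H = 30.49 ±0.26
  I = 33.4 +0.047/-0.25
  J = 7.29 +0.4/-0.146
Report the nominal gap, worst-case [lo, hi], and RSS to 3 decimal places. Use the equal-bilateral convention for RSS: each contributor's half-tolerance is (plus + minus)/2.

nominal=-69.430 wc=[-71.963,-67.224] rss=0.831

Stack each dimension's contribution:
  -A: nom -48.400 → Σnom=-48.400; wc +0.060/-0.337 → slack +0.060/-0.337; half-tol=0.199, Σhalf²=0.039402
  +B: nom +24.900 → Σnom=-23.500; wc +0.290/-0.320 → slack +0.350/-0.657; half-tol=0.305, Σhalf²=0.132427
  -C: nom -29.930 → Σnom=-53.430; wc +0.400/-0.480 → slack +0.750/-1.137; half-tol=0.440, Σhalf²=0.326027
  +D: nom +44.000 → Σnom=-9.430; wc +0.040/-0.090 → slack +0.790/-1.227; half-tol=0.065, Σhalf²=0.330252
  -E: nom -49.000 → Σnom=-58.430; wc +0.157/-0.115 → slack +0.947/-1.342; half-tol=0.136, Σhalf²=0.348748
  -F: nom -24.900 → Σnom=-83.330; wc +0.180/-0.120 → slack +1.127/-1.462; half-tol=0.150, Σhalf²=0.371248
  +G: nom +24.100 → Σnom=-59.230; wc +0.423/-0.364 → slack +1.550/-1.826; half-tol=0.393, Σhalf²=0.526091
  +H: nom +30.490 → Σnom=-28.740; wc +0.260/-0.260 → slack +1.810/-2.086; half-tol=0.260, Σhalf²=0.593691
  -I: nom -33.400 → Σnom=-62.140; wc +0.250/-0.047 → slack +2.060/-2.133; half-tol=0.148, Σhalf²=0.615743
  -J: nom -7.290 → Σnom=-69.430; wc +0.146/-0.400 → slack +2.206/-2.533; half-tol=0.273, Σhalf²=0.690272
Nominal = -69.430. Worst-case = [-69.430 - 2.533, -69.430 + 2.206] = [-71.963, -67.224]. RSS = √0.690272 = 0.831.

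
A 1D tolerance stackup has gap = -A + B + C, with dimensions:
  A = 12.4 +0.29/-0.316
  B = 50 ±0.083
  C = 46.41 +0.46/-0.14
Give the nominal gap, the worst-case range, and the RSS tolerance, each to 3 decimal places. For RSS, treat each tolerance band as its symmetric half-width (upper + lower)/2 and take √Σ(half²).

Stack each dimension's contribution:
  -A: nom -12.400 → Σnom=-12.400; wc +0.316/-0.290 → slack +0.316/-0.290; half-tol=0.303, Σhalf²=0.091809
  +B: nom +50.000 → Σnom=37.600; wc +0.083/-0.083 → slack +0.399/-0.373; half-tol=0.083, Σhalf²=0.098698
  +C: nom +46.410 → Σnom=84.010; wc +0.460/-0.140 → slack +0.859/-0.513; half-tol=0.300, Σhalf²=0.188698
Nominal = 84.010. Worst-case = [84.010 - 0.513, 84.010 + 0.859] = [83.497, 84.869]. RSS = √0.188698 = 0.434.

nominal=84.010 wc=[83.497,84.869] rss=0.434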